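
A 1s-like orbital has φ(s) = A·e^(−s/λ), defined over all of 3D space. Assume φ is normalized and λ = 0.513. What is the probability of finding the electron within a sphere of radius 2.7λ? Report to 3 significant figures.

P ≈ 0.905

Integrate the radial probability density 4πs²|φ|² over s ≤ 2.7λ.
A² is fixed by ∫₀^∞ 4πs²|φ|² ds = 1, i.e. A² = (π·λ^3)^(−1).
In terms of u = s/λ (A², 4π and the length scale all cancel between numerator and denominator), P = [∫_{0}^{2.7} u^2·e^(-2·u) du] / [∫_{0}^{∞} u^2·e^(-2·u) du].
Using ∫ u^2·e^(-2·u) du = -(2·u^2 + 2·u + 1)·e^(-2·u)/4, the numerator is 1/4 - 1049·e^(-27/5)/200 and the denominator is 1/4.
The region integral divided by the full integral gives P = 0.9052.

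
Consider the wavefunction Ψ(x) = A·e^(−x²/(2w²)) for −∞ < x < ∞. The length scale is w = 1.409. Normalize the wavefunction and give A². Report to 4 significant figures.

The normalization condition is ∫|Ψ|² dx = 1 from −∞ to ∞.
With Ψ = A·e^(−x²/(2w²)), the integral evaluates to A²·[√(π)·w].
Hence A² = 1/[√(π)·w].
Plugging in w = 1.409 yields A = 0.63279.

A^2 ≈ 0.4004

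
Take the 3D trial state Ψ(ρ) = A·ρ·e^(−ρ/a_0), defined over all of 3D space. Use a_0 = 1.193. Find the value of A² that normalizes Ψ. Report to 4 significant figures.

A^2 ≈ 0.04391

The normalization condition is ∫|Ψ|² 4πρ² dρ = 1 from 0 to ∞.
The angular integral contributes 4π, leaving ∫₀^∞ ρ²|Ψ|² dρ.
Recall ∫₀^∞ ρ^m e^(−ρ/β) dρ = m!·β^(m+1), the integral (without the A² prefactor) comes out to 3·π·a_0^5.
So A² = (3·π·a_0^5)^(−1).
With a_0 = 1.193: A² = 0.043906 and A = 0.20954.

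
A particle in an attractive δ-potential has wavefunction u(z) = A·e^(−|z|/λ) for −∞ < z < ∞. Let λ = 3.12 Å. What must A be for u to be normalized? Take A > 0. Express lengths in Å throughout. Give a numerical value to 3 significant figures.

A ≈ 0.566 Å^(-1/2)

Normalization requires ∫|u|² dz = 1, integrated from −∞ to ∞.
With u = A·e^(−|z|/λ), the integral evaluates to A²·[λ].
Hence A² = 1/[λ].
Plugging in λ = 3.12 yields A = 0.5661.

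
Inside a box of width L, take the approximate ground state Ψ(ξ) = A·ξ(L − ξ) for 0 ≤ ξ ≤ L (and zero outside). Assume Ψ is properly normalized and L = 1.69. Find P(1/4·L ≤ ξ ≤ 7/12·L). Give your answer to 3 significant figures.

|Ψ|² is the probability density, so P = ∫_{1/4·L}^{7/12·L} |Ψ|² dξ.
The normalization integral ∫|Ψ|²dξ over the whole domain equals L^5/30·A², and A² cancels in the ratio.
In terms of u = ξ/L (A² and the length scale cancel between numerator and denominator), P = [∫_{1/4}^{7/12} u^2·(1 - u)^2 du] / [∫_{0}^{1} u^2·(1 - u)^2 du].
Using ∫ u^2·(1 - u)^2 du = u^3·(6·u^2 - 15·u + 10)/30, the numerator is ≈ 0.018329 and the denominator is 1/30.
The result is P = 0.5499.

P ≈ 0.550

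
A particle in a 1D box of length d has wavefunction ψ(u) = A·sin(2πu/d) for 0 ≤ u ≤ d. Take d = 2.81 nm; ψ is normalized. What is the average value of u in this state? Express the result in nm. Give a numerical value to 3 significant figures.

⟨u⟩ ≈ 1.41 nm

By definition ⟨u⟩ = ∫ u |ψ(u)|² du.
The ratio of the moment integral to the normalization integral gives ⟨u⟩ = d/2.
With d = 2.81, ⟨u⟩ = 1.405.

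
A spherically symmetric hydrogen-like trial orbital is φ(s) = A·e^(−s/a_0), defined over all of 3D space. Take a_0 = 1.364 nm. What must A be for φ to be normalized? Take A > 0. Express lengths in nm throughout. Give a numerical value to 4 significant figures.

Normalization requires ∫|φ|² 4πs² ds = 1, integrated from 0 to ∞.
In 3D with spherical symmetry the volume element is 4πs² ds.
∫|φ|² 4πs² ds = A²·(π·a_0^3).
Setting this equal to 1 gives A² = 1/(π·a_0^3).
Plugging in a_0 = 1.364 yields A = 0.35416.

A ≈ 0.3542 nm^(-3/2)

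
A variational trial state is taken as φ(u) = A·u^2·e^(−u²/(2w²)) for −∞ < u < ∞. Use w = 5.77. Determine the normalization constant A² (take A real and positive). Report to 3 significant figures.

A^2 ≈ 0.000118

Require ∫ |φ|² du = 1 over the whole domain.
Differentiating ∫e^(−αu²) du = √(π/α) under α to get the higher moments, carrying out the integral gives A² · 3·√(π)·w^5/4.
Hence A² = 1/[3·√(π)·w^5/4].
With w = 5.77: A² = 0.0001176 and A = 0.01085.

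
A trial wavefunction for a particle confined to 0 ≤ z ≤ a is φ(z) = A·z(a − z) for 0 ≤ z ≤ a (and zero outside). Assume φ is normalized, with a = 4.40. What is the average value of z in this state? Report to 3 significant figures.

The expectation value is the |φ|²-weighted average of z: ∫ z|φ|² dz.
Evaluating both integrals, ⟨z⟩ = a/2.
Putting a = 4.40 gives 2.200.

⟨z⟩ ≈ 2.20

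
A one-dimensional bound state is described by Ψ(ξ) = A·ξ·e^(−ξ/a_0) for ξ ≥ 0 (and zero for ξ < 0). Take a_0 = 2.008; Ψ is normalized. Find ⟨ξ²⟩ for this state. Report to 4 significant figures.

⟨ξ^2⟩ ≈ 12.10

By definition ⟨ξ²⟩ = ∫ ξ^2 |Ψ(ξ)|² dξ.
With ∫₀^∞ ξ^4 e^(−αξ) dξ = 4!/α^5, the ratio of the moment integral to the normalization integral gives ⟨ξ²⟩ = 3·a_0^2.
Putting a_0 = 2.008 gives 12.096.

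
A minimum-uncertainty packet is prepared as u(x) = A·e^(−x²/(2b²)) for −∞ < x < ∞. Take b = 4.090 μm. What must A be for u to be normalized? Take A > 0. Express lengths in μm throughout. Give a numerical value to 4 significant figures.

Require ∫ |u|² dx = 1 over the whole domain.
With ∫_{−∞}^{∞} x^(2m) e^(−αx²) dx = (2m−1)!!·√π / (2^m α^(m+1/2)), carrying out the integral gives A² · √(π)·b.
With b = 4.090: A² = 0.13794 and A = 0.37141.

A ≈ 0.3714 μm^(-1/2)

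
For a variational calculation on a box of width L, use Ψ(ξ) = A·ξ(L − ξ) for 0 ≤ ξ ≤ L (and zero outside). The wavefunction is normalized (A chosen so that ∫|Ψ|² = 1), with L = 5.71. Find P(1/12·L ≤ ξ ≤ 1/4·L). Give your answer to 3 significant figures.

P ≈ 0.0984

P = ∫_{1/12·L}^{1/4·L} |Ψ(ξ)|² dξ.
With A² fixed by ∫|Ψ|² = 1, i.e. A² = (L^5/30)^(−1), substitute and integrate.
Let u = ξ/L; then A² and the length scale cancel, so P = ∫_{1/12}^{1/4} u^2·(1 - u)^2 du ÷ ∫_{0}^{1} u^2·(1 - u)^2 du.
Using ∫ u^2·(1 - u)^2 du = u^3·(6·u^2 - 15·u + 10)/30, the numerator is ≈ 0.0032809 and the denominator is 1/30.
Taking the ratio, P = 0.09843.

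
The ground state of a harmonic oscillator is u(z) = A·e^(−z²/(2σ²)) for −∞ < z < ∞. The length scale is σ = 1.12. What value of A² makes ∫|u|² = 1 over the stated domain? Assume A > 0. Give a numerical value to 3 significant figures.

The normalization condition is ∫|u|² dz = 1 from −∞ to ∞.
With ∫_{−∞}^{∞} z^(2m) e^(−αz²) dz = (2m−1)!!·√π / (2^m α^(m+1/2)), ∫|u|² dz = A²·(√(π)·σ).
Hence A² = 1/[√(π)·σ].
Plugging in σ = 1.12 yields A = 0.7097.

A^2 ≈ 0.504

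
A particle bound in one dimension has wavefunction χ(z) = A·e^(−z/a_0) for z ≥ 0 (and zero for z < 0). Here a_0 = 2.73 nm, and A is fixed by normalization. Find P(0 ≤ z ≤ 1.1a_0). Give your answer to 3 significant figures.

|χ|² is the probability density, so P = ∫_{0}^{1.1a_0} |χ|² dz.
With A² fixed by ∫|χ|² = 1, i.e. A² = (a_0/2)^(−1), substitute and integrate.
In terms of u = z/a_0 (A² and the length scale cancel between numerator and denominator), P = [∫_{0}^{1.1} e^(-2·u) du] / [∫_{0}^{∞} e^(-2·u) du].
With ∫ e^(-2·u) du = -e^(-2·u)/2 + C, the region integral is 1/2 - e^(-11/5)/2 and the full one is 1/2.
Evaluating gives P = 0.8892.

P ≈ 0.889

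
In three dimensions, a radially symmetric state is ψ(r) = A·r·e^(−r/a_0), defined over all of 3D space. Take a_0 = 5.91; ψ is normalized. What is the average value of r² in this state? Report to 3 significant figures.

⟨r^2⟩ ≈ 262

By definition ⟨r²⟩ = ∫ r^2 |ψ(r)|² 4πr² dr.
With ∫₀^∞ r^6 e^(−αr) dr = 6!/α^7, the ratio of the moment integral to the normalization integral gives ⟨r²⟩ = 15·a_0^2/2.
With a_0 = 5.91, ⟨r^2⟩ = 262.0.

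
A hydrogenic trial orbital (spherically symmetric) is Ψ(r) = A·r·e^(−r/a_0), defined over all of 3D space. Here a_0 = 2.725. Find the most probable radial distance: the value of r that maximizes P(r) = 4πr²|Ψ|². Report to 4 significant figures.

r ≈ 5.450

The maximum of P(r) = 4πr²|Ψ|² occurs where its derivative vanishes.
This gives r = 2·a_0.
With a_0 = 2.725, the most probable radial distance is 5.4500.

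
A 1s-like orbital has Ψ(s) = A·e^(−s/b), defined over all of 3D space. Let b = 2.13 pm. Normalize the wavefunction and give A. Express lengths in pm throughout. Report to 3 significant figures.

A ≈ 0.181 pm^(-3/2)

Normalization requires ∫|Ψ|² 4πs² ds = 1, integrated from 0 to ∞.
In 3D with spherical symmetry the volume element is 4πs² ds.
Using ∫₀^∞ sⁿ e^(−αs) ds = n!/αⁿ⁺¹, carrying out the integral gives A² · π·b^3.
So A² = (π·b^3)^(−1).
With b = 2.13: A² = 0.03294 and A = 0.1815.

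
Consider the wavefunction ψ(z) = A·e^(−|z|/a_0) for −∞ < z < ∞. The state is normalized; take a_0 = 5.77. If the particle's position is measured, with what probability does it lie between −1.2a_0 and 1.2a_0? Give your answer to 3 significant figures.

P ≈ 0.909

|ψ|² is the probability density, so P = ∫_{−1.2a_0}^{1.2a_0} |ψ|² dz.
Since A² = 1/(a_0), this is the region integral divided by the full normalization integral.
Both integrals are even about z = 0, so only the z ≥ 0 halves are needed (the factors of 2 cancel). Let u = z/a_0; then A² and the length scale cancel, so P = ∫_{0}^{1.2} e^(-2·u) du ÷ ∫_{0}^{∞} e^(-2·u) du.
Using ∫ e^(-2·u) du = -e^(-2·u)/2, the numerator is 1/2 - e^(-12/5)/2 and the denominator is 1/2.
The result is P = 0.9093.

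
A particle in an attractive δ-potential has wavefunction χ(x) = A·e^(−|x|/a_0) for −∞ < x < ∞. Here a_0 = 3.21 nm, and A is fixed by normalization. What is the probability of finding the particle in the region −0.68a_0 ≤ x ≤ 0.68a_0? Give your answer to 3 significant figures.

P ≈ 0.743

The probability is P = ∫ |χ|² dx over [−0.68a_0, 0.68a_0].
Since A² = 1/(a_0), this is the region integral divided by the full normalization integral.
Both integrals are even about x = 0, so only the x ≥ 0 halves are needed (the factors of 2 cancel). Let u = x/a_0; then A² and the length scale cancel, so P = ∫_{0}^{0.68} e^(-2·u) du ÷ ∫_{0}^{∞} e^(-2·u) du.
An antiderivative of e^(-2·u) is -e^(-2·u)/2; evaluating from 0 to 0.68 gives 1/2 - e^(-34/25)/2, while the full integral is 1/2.
Taking the ratio, P = 0.7433.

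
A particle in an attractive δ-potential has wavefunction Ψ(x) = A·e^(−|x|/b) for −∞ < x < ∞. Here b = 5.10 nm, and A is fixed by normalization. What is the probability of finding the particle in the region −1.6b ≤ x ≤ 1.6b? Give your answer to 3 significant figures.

The probability is P = ∫ |Ψ|² dx over [−1.6b, 1.6b].
Since A² = 1/(b), this is the region integral divided by the full normalization integral.
By symmetry take twice the x ≥ 0 contribution in numerator and denominator; the 2's cancel. Let u = x/b; then A² and the length scale cancel, so P = ∫_{0}^{1.6} e^(-2·u) du ÷ ∫_{0}^{∞} e^(-2·u) du.
With ∫ e^(-2·u) du = -e^(-2·u)/2 + C, the region integral is 1/2 - e^(-16/5)/2 and the full one is 1/2.
The result is P = 0.9592.

P ≈ 0.959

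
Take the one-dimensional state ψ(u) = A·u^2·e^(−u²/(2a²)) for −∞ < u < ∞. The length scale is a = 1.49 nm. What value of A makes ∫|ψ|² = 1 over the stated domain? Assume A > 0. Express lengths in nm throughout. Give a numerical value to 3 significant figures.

A ≈ 0.320 nm^(-5/2)

We need A² ∫|f|² du = 1, taking the integral from −∞ to ∞.
Carrying out the integral gives A² · 3·√(π)·a^5/4.
Setting this equal to 1 gives A² = 1/(3·√(π)·a^5/4).
Substituting a = 1.49 gives A² = 0.1024, so A = 0.3200.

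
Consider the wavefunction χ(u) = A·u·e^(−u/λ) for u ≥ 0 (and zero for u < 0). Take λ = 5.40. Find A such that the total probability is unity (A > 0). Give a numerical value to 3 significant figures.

Require ∫ |χ|² du = 1 over the whole domain.
With χ = A·u·e^(−u/λ), the integral evaluates to A²·[λ^3/4].
Setting this equal to 1 gives A² = 1/(λ^3/4).
Substituting λ = 5.40 gives A² = 0.02540, so A = 0.1594.

A ≈ 0.159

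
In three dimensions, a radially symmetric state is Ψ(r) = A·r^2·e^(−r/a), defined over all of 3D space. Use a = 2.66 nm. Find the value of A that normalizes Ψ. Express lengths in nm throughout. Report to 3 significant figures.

A ≈ 0.00387 nm^(-7/2)

We need A² ∫|f|² 4πr² dr = 1, taking the integral from 0 to ∞.
The angular integral contributes 4π, leaving ∫₀^∞ r²|Ψ|² dr.
Recall ∫₀^∞ r^m e^(−r/β) dr = m!·β^(m+1), the integral (without the A² prefactor) comes out to 45·π·a^7/2.
So A² = (45·π·a^7/2)^(−1).
Substituting a = 2.66 gives A² = 0.00001501, so A = 0.003875.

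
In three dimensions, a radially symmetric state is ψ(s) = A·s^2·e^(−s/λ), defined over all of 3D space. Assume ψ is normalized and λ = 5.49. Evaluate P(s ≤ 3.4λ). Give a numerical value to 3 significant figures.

P = ∫ |ψ|² 4πs² ds over s ≤ 3.4λ.
Normalization gives A² = 1/(45·π·λ^7/2).
Substituting u = s/λ, A², 4π and the length scale all cancel in the ratio: P = ∫_{0}^{3.4} u^6·e^(-2·u) du / ∫_{0}^{∞} u^6·e^(-2·u) du.
With ∫ u^6·e^(-2·u) du = -(4·u^6 + 12·u^5 + 30·u^4 + 60·u^3 + 90·u^2 + 90·u + 45)·e^(-2·u)/8 + C, the region integral is ≈ 2.9255 and the full one is 45/8.
Taking the ratio yields P = 0.5201.

P ≈ 0.520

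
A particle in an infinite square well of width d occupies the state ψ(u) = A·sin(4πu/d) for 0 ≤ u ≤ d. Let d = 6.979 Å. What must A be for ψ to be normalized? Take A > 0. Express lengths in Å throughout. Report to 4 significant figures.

A ≈ 0.5353 Å^(-1/2)

The normalization condition is ∫|ψ|² du = 1 from 0 to d.
Using sin²θ = (1 − cos 2θ)/2, ∫|ψ|² du = A²·(d/2).
Setting this equal to 1 gives A² = 1/(d/2).
Substituting d = 6.979 gives A² = 0.28657, so A = 0.53533.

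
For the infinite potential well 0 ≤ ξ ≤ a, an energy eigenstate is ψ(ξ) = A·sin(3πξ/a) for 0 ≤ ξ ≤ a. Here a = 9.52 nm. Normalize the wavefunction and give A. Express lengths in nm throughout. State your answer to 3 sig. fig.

Require ∫ |ψ|² dξ = 1 over the whole domain.
Carrying out the integral gives A² · a/2.
Hence A² = 1/[a/2].
Substituting a = 9.52 gives A² = 0.2101, so A = 0.4583.

A ≈ 0.458 nm^(-1/2)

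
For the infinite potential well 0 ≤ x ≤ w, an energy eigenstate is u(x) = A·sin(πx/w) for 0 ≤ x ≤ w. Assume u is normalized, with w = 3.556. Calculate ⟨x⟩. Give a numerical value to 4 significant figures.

⟨x⟩ ≈ 1.778

The expectation value is the |u|²-weighted average of x: ∫ x|u|² dx.
Since the A² factors cancel between numerator and denominator, ⟨x⟩ = w/2.
With w = 3.556, ⟨x⟩ = 1.7780.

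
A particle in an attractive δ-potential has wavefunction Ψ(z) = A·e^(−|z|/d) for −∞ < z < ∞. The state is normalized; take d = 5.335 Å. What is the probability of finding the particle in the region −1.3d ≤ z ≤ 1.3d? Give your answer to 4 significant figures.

P = ∫_{−1.3d}^{1.3d} |Ψ(z)|² dz.
Since A² = 1/(d), this is the region integral divided by the full normalization integral.
Both integrals are even about z = 0, so only the z ≥ 0 halves are needed (the factors of 2 cancel). Let u = z/d; then A² and the length scale cancel, so P = ∫_{0}^{1.3} e^(-2·u) du ÷ ∫_{0}^{∞} e^(-2·u) du.
Using ∫ e^(-2·u) du = -e^(-2·u)/2, the numerator is 1/2 - e^(-13/5)/2 and the denominator is 1/2.
The result is P = 0.92573.

P ≈ 0.9257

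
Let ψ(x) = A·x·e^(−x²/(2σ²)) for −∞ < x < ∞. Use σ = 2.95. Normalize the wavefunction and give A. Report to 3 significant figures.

The normalization condition is ∫|ψ|² dx = 1 from −∞ to ∞.
With ψ = A·x·e^(−x²/(2σ²)), the integral evaluates to A²·[√(π)·σ^3/2].
Setting this equal to 1 gives A² = 1/(√(π)·σ^3/2).
Plugging in σ = 2.95 yields A = 0.2096.

A ≈ 0.210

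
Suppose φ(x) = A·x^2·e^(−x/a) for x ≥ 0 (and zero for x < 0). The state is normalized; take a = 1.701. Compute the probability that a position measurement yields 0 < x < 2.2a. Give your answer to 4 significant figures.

The probability is P = ∫ |φ|² dx over [0, 2.2a].
With A² fixed by ∫|φ|² = 1, i.e. A² = (3·a^5/4)^(−1), substitute and integrate.
Substituting u = x/a, A² and the length scale cancel in the ratio: P = ∫_{0}^{2.2} u^4·e^(-2·u) du / ∫_{0}^{∞} u^4·e^(-2·u) du.
An antiderivative of u^4·e^(-2·u) is -(u^4/2 + u^3 + 3·u^2/2 + 3·u/2 + 3/4)·e^(-2·u); evaluating from 0 to 2.2 gives ≈ 0.336612, while the full integral is 3/4.
Evaluating gives P = 0.44882.

P ≈ 0.4488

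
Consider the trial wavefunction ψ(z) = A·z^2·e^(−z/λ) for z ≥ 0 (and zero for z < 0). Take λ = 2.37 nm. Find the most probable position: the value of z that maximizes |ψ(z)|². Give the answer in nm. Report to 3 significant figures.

z ≈ 4.74 nm

Differentiate |ψ(z)|² with respect to z and set to zero.
This gives z = 2·λ.
With λ = 2.37, the most probable position is 4.740 nm.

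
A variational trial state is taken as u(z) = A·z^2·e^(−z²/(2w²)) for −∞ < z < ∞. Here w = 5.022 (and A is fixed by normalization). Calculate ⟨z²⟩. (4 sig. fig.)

⟨z^2⟩ ≈ 63.05

The expectation value is the |u|²-weighted average of z^2: ∫ z^2|u|² dz.
Evaluating both integrals, ⟨z²⟩ = 5·w^2/2.
Putting w = 5.022 gives 63.051.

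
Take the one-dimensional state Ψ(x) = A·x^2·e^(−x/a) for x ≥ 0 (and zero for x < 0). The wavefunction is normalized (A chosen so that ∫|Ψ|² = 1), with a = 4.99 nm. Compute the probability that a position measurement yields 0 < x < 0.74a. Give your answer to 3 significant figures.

P ≈ 0.0177

P = ∫_{0}^{0.74a} |Ψ(x)|² dx.
With A² fixed by ∫|Ψ|² = 1, i.e. A² = (3·a^5/4)^(−1), substitute and integrate.
In terms of u = x/a (A² and the length scale cancel between numerator and denominator), P = [∫_{0}^{0.74} u^4·e^(-2·u) du] / [∫_{0}^{∞} u^4·e^(-2·u) du].
Using ∫ u^4·e^(-2·u) du = -(u^4/2 + u^3 + 3·u^2/2 + 3·u/2 + 3/4)·e^(-2·u), the numerator is ≈ 0.013238 and the denominator is 3/4.
This works out to P = 0.01765.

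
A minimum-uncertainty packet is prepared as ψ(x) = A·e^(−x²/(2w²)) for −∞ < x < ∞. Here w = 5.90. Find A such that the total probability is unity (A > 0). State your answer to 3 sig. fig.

We need A² ∫|f|² dx = 1, taking the integral from −∞ to ∞.
The integral (without the A² prefactor) comes out to √(π)·w.
Hence A² = 1/[√(π)·w].
Substituting w = 5.90 gives A² = 0.09563, so A = 0.3092.

A ≈ 0.309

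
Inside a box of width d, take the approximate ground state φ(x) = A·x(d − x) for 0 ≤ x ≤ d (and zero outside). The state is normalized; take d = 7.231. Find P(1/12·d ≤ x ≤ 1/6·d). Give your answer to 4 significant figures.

The probability is P = ∫ |φ|² dx over [1/12·d, 1/6·d].
Since A² = 1/(d^5/30), this is the region integral divided by the full normalization integral.
In terms of u = x/d (A² and the length scale cancel between numerator and denominator), P = [∫_{1/12}^{1/6} u^2·(1 - u)^2 du] / [∫_{0}^{1} u^2·(1 - u)^2 du].
Using ∫ u^2·(1 - u)^2 du = u^3·(6·u^2 - 15·u + 10)/30, the numerator is ≈ 0.00101354 and the denominator is 1/30.
Taking the ratio, P = 0.030406.

P ≈ 0.03041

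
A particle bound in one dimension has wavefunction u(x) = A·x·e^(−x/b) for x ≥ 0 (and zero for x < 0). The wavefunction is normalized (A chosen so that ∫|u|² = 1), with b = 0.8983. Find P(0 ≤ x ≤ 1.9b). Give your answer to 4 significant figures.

P ≈ 0.7311

|u|² is the probability density, so P = ∫_{0}^{1.9b} |u|² dx.
Since A² = 1/(b^3/4), this is the region integral divided by the full normalization integral.
Let t = x/b; then A² and the length scale cancel, so P = ∫_{0}^{1.9} t^2·e^(-2·t) dt ÷ ∫_{0}^{∞} t^2·e^(-2·t) dt.
With ∫ t^2·e^(-2·t) dt = -(2·t^2 + 2·t + 1)·e^(-2·t)/4 + C, the region integral is 1/4 - 601·e^(-19/5)/200 and the full one is 1/4.
Evaluating gives P = 0.73110.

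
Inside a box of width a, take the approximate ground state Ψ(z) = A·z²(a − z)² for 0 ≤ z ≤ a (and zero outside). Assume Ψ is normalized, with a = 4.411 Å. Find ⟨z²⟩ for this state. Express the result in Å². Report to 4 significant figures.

⟨z^2⟩ ≈ 5.306 Å^2

The expectation value is the |Ψ|²-weighted average of z^2: ∫ z^2|Ψ|² dz.
The ratio of the moment integral to the normalization integral gives ⟨z²⟩ = 3·a^2/11.
Putting a = 4.411 gives 5.3064.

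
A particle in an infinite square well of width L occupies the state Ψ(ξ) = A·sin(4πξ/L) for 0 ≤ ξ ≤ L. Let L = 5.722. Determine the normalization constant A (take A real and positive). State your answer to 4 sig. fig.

Normalization requires ∫|Ψ|² dξ = 1, integrated from 0 to L.
With ∫₀^L sin²(nπξ/L) dξ = L/2, ∫|Ψ|² dξ = A²·(L/2).
So A² = (L/2)^(−1).
With L = 5.722: A² = 0.34953 and A = 0.59121.

A ≈ 0.5912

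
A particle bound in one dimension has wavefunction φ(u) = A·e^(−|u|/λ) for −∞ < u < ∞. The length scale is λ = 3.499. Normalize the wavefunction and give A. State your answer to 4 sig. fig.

A ≈ 0.5346

Normalization requires ∫|φ|² du = 1, integrated from −∞ to ∞.
The integral (without the A² prefactor) comes out to λ.
Substituting λ = 3.499 gives A² = 0.28580, so A = 0.53460.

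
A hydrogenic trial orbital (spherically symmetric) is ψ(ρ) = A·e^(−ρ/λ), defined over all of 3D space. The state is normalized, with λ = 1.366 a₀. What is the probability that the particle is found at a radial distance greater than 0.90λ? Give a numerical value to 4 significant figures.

P ≈ 0.7306

With dV = 4πρ²dρ, the probability is ∫|ψ|² dV over ρ > 0.90λ.
A² is fixed by ∫₀^∞ 4πρ²|ψ|² dρ = 1, i.e. A² = (π·λ^3)^(−1).
Substituting u = ρ/λ, A², 4π and the length scale all cancel in the ratio: P = ∫_{0.90}^{∞} u^2·e^(-2·u) du / ∫_{0}^{∞} u^2·e^(-2·u) du.
An antiderivative of u^2·e^(-2·u) is -(2·u^2 + 2·u + 1)·e^(-2·u)/4; evaluating from 0.90 to ∞ gives 221·e^(-9/5)/200, while the full integral is 1/4.
Taking the ratio yields P = 0.73062.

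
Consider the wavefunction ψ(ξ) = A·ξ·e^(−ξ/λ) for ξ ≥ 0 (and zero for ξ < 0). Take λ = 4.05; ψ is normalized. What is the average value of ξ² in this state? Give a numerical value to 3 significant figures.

The expectation value is the |ψ|²-weighted average of ξ^2: ∫ ξ^2|ψ|² dξ.
With ∫₀^∞ ξ^4 e^(−αξ) dξ = 4!/α^5, evaluating both integrals, ⟨ξ²⟩ = 3·λ^2.
With λ = 4.05, ⟨ξ^2⟩ = 49.21.

⟨ξ^2⟩ ≈ 49.2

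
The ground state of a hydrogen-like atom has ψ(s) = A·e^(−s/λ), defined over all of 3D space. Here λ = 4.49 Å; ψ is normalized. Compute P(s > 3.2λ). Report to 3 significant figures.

P ≈ 0.0463

P = ∫ |ψ|² 4πs² ds over s > 3.2λ.
A² is fixed by ∫₀^∞ 4πs²|ψ|² ds = 1, i.e. A² = (π·λ^3)^(−1).
Substituting u = s/λ, A², 4π and the length scale all cancel in the ratio: P = ∫_{3.2}^{∞} u^2·e^(-2·u) du / ∫_{0}^{∞} u^2·e^(-2·u) du.
An antiderivative of u^2·e^(-2·u) is -(2·u^2 + 2·u + 1)·e^(-2·u)/4; evaluating from 3.2 to ∞ gives 697·e^(-32/5)/100, while the full integral is 1/4.
This evaluates to P = 0.04632.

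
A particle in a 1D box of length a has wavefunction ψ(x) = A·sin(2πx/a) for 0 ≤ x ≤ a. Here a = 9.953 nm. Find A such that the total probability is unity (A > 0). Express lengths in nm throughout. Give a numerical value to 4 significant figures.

A ≈ 0.4483 nm^(-1/2)

We need A² ∫|f|² dx = 1, taking the integral from 0 to a.
Using sin²θ = (1 − cos 2θ)/2, the integral (without the A² prefactor) comes out to a/2.
Plugging in a = 9.953 yields A = 0.44827.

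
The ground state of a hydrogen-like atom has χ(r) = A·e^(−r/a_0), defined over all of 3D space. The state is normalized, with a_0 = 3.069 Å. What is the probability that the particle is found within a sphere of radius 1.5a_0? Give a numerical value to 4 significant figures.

P = ∫ |χ|² 4πr² dr over r ≤ 1.5a_0.
A² is fixed by ∫₀^∞ 4πr²|χ|² dr = 1, i.e. A² = (π·a_0^3)^(−1).
Substituting u = r/a_0, A², 4π and the length scale all cancel in the ratio: P = ∫_{0}^{1.5} u^2·e^(-2·u) du / ∫_{0}^{∞} u^2·e^(-2·u) du.
An antiderivative of u^2·e^(-2·u) is -(2·u^2 + 2·u + 1)·e^(-2·u)/4; evaluating from 0 to 1.5 gives 1/4 - 17·e^(-3)/8, while the full integral is 1/4.
Taking the ratio yields P = 0.57681.

P ≈ 0.5768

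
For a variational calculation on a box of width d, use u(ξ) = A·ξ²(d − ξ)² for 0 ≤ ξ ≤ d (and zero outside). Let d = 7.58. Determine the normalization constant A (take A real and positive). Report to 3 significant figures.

A ≈ 0.00276

The normalization condition is ∫|u|² dξ = 1 from 0 to d.
The integral (without the A² prefactor) comes out to d^9/630.
Setting this equal to 1 gives A² = 1/(d^9/630).
Plugging in d = 7.58 yields A = 0.002762.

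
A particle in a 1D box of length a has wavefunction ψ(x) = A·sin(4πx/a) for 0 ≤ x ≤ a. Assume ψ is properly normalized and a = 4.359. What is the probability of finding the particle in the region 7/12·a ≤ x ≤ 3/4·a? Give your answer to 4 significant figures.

P ≈ 0.2011

P = ∫_{7/12·a}^{3/4·a} |ψ(x)|² dx.
With A² fixed by ∫|ψ|² = 1, i.e. A² = (a/2)^(−1), substitute and integrate.
In terms of u = x/a (A² and the length scale cancel between numerator and denominator), P = [∫_{7/12}^{3/4} sin(4·π·u)^2 du] / [∫_{0}^{1} sin(4·π·u)^2 du].
With ∫ sin(4·π·u)^2 du = u/2 - sin(4·π·u)·cos(4·π·u)/(8·π) + C, the region integral is √(3)/(32·π) + 1/12 and the full one is 1/2.
The result is P = (√(3)/16 + π/6)/π.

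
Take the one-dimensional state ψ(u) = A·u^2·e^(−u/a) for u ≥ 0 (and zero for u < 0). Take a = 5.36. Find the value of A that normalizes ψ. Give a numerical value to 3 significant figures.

A ≈ 0.0174

We need A² ∫|f|² du = 1, taking the integral from 0 to ∞.
With ∫₀^∞ u^4 e^(−αu) du = 4!/α^5, ∫|ψ|² du = A²·(3·a^5/4).
Plugging in a = 5.36 yields A = 0.01736.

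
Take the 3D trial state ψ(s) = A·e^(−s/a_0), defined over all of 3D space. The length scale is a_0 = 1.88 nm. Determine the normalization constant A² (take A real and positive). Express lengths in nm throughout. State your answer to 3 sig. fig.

We need A² ∫|f|² 4πs² ds = 1, taking the integral from 0 to ∞.
In 3D with spherical symmetry the volume element is 4πs² ds.
With ∫₀^∞ s^2 e^(−αs) ds = 2!/α^3, with ψ = A·e^(−s/a_0), the integral evaluates to A²·[π·a_0^3].
Hence A² = 1/[π·a_0^3].
With a_0 = 1.88: A² = 0.04790 and A = 0.2189.

A^2 ≈ 0.0479 nm^(-3)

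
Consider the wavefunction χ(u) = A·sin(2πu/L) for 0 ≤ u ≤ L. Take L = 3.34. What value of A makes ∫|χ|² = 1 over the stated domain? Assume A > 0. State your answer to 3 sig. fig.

Normalization requires ∫|χ|² du = 1, integrated from 0 to L.
With ∫₀^L sin²(nπu/L) du = L/2, ∫|χ|² du = A²·(L/2).
So A² = (L/2)^(−1).
With L = 3.34: A² = 0.5988 and A = 0.7738.

A ≈ 0.774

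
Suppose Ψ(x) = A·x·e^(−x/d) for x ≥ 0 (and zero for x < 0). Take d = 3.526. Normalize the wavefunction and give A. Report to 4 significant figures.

A ≈ 0.3021

The normalization condition is ∫|Ψ|² dx = 1 from 0 to ∞.
The integral (without the A² prefactor) comes out to d^3/4.
Plugging in d = 3.526 yields A = 0.30207.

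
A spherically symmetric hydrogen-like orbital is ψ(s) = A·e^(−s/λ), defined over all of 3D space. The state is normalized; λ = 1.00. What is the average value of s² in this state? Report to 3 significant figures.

⟨s^2⟩ ≈ 3.00

By definition ⟨s²⟩ = ∫ s^2 |ψ(s)|² 4πs² ds.
With ∫₀^∞ s^4 e^(−αs) ds = 4!/α^5, evaluating both integrals, ⟨s²⟩ = 3·λ^2.
Putting λ = 1.00 gives 3.000.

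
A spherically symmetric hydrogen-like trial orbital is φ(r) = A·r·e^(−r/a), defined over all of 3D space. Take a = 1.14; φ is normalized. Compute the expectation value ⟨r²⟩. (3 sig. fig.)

⟨r^2⟩ ≈ 9.75

⟨r²⟩ = ∫ r^2 |φ|² 4πr² dr over the full domain.
Recall ∫₀^∞ r^m e^(−r/β) dr = m!·β^(m+1), since the A² factors cancel between numerator and denominator, ⟨r²⟩ = 15·a^2/2.
With a = 1.14, ⟨r^2⟩ = 9.747.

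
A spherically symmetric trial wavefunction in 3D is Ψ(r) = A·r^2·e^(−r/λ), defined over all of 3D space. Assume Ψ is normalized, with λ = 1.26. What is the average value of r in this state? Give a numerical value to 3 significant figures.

⟨r⟩ ≈ 4.41

⟨r⟩ = ∫ r |Ψ|² 4πr² dr over the full domain.
Evaluating both integrals, ⟨r⟩ = 7·λ/2.
Putting λ = 1.26 gives 4.410.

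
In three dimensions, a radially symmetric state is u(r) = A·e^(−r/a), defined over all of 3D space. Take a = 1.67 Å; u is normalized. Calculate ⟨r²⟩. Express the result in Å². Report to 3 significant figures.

⟨r²⟩ = ∫ r^2 |u|² 4πr² dr over the full domain.
Since the A² factors cancel between numerator and denominator, ⟨r²⟩ = 3·a^2.
Putting a = 1.67 gives 8.367.

⟨r^2⟩ ≈ 8.37 Å^2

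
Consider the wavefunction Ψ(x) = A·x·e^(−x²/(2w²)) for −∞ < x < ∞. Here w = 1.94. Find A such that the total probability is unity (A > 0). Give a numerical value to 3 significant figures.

Require ∫ |Ψ|² dx = 1 over the whole domain.
The integral (without the A² prefactor) comes out to √(π)·w^3/2.
Setting this equal to 1 gives A² = 1/(√(π)·w^3/2).
Plugging in w = 1.94 yields A = 0.3931.

A ≈ 0.393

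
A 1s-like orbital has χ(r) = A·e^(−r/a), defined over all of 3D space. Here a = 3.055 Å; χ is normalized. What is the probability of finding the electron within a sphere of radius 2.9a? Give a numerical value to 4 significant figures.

P = ∫ |χ|² 4πr² dr over r ≤ 2.9a.
Normalization gives A² = 1/(π·a^3).
Let u = r/a; then A², 4π and the length scale all cancel, so P = ∫_{0}^{2.9} u^2·e^(-2·u) du ÷ ∫_{0}^{∞} u^2·e^(-2·u) du.
An antiderivative of u^2·e^(-2·u) is -(2·u^2 + 2·u + 1)·e^(-2·u)/4; evaluating from 0 to 2.9 gives 1/4 - 1181·e^(-29/5)/200, while the full integral is 1/4.
The region integral divided by the full integral gives P = 0.92849.

P ≈ 0.9285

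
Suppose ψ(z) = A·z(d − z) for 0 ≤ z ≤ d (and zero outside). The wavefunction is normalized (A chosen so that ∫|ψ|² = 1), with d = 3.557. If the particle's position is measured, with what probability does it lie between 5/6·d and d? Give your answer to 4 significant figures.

|ψ|² is the probability density, so P = ∫_{5/6·d}^{d} |ψ|² dz.
The normalization integral ∫|ψ|²dz over the whole domain equals d^5/30·A², and A² cancels in the ratio.
Let u = z/d; then A² and the length scale cancel, so P = ∫_{5/6}^{1} u^2·(1 - u)^2 du ÷ ∫_{0}^{1} u^2·(1 - u)^2 du.
An antiderivative of u^2·(1 - u)^2 is u^3·(6·u^2 - 15·u + 10)/30; evaluating from 5/6 to 1 gives ≈ 0.00118313, while the full integral is 1/30.
This works out to P = 23/648.

P ≈ 0.03549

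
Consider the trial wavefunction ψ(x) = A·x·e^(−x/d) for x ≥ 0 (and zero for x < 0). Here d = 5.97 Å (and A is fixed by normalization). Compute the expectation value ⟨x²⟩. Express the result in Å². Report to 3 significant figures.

⟨x^2⟩ ≈ 107 Å^2

⟨x²⟩ = ∫ x^2 |ψ|² dx over the full domain.
Using ∫₀^∞ xⁿ e^(−αx) dx = n!/αⁿ⁺¹, evaluating both integrals, ⟨x²⟩ = 3·d^2.
With d = 5.97, ⟨x^2⟩ = 106.9.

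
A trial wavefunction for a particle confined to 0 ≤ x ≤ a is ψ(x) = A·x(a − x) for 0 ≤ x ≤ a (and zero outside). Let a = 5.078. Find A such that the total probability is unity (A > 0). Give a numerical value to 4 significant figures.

A ≈ 0.09426

We need A² ∫|f|² dx = 1, taking the integral from 0 to a.
Expanding the polynomial and integrating term by term, ∫|ψ|² dx = A²·(a^5/30).
Substituting a = 5.078 gives A² = 0.0088850, so A = 0.094260.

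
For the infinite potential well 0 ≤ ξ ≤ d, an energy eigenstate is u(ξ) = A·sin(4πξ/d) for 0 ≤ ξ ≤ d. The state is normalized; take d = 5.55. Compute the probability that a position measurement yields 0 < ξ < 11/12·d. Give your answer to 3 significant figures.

|u|² is the probability density, so P = ∫_{0}^{11/12·d} |u|² dξ.
The normalization integral ∫|u|²dξ over the whole domain equals d/2·A², and A² cancels in the ratio.
Substituting t = ξ/d, A² and the length scale cancel in the ratio: P = ∫_{0}^{11/12} sin(4·π·t)^2 dt / ∫_{0}^{1} sin(4·π·t)^2 dt.
An antiderivative of sin(4·π·t)^2 is t/2 - sin(4·π·t)·cos(4·π·t)/(8·π); evaluating from 0 to 11/12 gives √(3)/(32·π) + 11/24, while the full integral is 1/2.
Taking the ratio, P = √(3)/(16·π) + 11/12.

P ≈ 0.951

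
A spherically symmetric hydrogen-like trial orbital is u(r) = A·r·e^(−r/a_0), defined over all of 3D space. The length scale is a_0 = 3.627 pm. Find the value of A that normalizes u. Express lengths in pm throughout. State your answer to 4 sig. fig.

The normalization condition is ∫|u|² 4πr² dr = 1 from 0 to ∞.
(Spherical symmetry: dV = 4πr² dr.)
With u = A·r·e^(−r/a_0), the integral evaluates to A²·[3·π·a_0^5].
So A² = (3·π·a_0^5)^(−1).
Plugging in a_0 = 3.627 yields A = 0.013002.

A ≈ 0.01300 pm^(-5/2)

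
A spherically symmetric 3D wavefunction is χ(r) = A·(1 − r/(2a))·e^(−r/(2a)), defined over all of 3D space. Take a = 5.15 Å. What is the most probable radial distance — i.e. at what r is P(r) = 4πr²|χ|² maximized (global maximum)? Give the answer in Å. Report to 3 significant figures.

The maximum of P(r) = 4πr²|χ|² occurs where its derivative vanishes.
Solving yields r = a·(√(5) + 3).
With a = 5.15, the most probable radial distance is 26.97 Å.

r ≈ 27.0 Å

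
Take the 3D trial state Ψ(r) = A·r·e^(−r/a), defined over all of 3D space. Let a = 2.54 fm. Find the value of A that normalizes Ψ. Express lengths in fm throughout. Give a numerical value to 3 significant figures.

The normalization condition is ∫|Ψ|² 4πr² dr = 1 from 0 to ∞.
(Spherical symmetry: dV = 4πr² dr.)
With ∫₀^∞ r^4 e^(−αr) dr = 4!/α^5, carrying out the integral gives A² · 3·π·a^5.
Hence A² = 1/[3·π·a^5].
With a = 2.54: A² = 0.001004 and A = 0.03168.

A ≈ 0.0317 fm^(-5/2)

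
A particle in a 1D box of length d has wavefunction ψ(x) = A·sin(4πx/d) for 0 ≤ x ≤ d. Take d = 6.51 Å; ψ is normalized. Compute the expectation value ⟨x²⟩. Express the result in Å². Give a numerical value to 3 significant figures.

By definition ⟨x²⟩ = ∫ x^2 |ψ(x)|² dx.
Evaluating both integrals, ⟨x²⟩ = -d^2/(32·π^2) + d^2/3.
With d = 6.51, ⟨x^2⟩ = 13.99.

⟨x^2⟩ ≈ 14.0 Å^2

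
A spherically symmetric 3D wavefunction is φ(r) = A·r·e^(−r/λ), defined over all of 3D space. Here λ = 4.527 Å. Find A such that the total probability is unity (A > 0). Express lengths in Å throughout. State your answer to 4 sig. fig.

A ≈ 0.007470 Å^(-5/2)

Normalization requires ∫|φ|² 4πr² dr = 1, integrated from 0 to ∞.
In 3D with spherical symmetry the volume element is 4πr² dr.
With ∫₀^∞ r^4 e^(−αr) dr = 4!/α^5, the integral (without the A² prefactor) comes out to 3·π·λ^5.
Hence A² = 1/[3·π·λ^5].
Plugging in λ = 4.527 yields A = 0.0074703.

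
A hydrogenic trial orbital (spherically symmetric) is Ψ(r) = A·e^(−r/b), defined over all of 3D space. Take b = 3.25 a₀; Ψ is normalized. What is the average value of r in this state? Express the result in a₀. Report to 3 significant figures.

⟨r⟩ ≈ 4.88 a₀

⟨r⟩ = ∫ r |Ψ|² 4πr² dr over the full domain.
Using ∫₀^∞ rⁿ e^(−αr) dr = n!/αⁿ⁺¹, the ratio of the moment integral to the normalization integral gives ⟨r⟩ = 3·b/2.
With b = 3.25, ⟨r⟩ = 4.875.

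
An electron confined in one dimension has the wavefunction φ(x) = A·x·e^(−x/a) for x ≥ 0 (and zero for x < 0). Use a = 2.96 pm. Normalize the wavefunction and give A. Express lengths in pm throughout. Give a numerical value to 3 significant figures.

Require ∫ |φ|² dx = 1 over the whole domain.
The integral (without the A² prefactor) comes out to a^3/4.
Substituting a = 2.96 gives A² = 0.1542, so A = 0.3927.

A ≈ 0.393 pm^(-3/2)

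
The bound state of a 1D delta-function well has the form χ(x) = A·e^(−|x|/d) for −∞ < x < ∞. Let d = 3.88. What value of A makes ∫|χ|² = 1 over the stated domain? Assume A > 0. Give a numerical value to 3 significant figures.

Require ∫ |χ|² dx = 1 over the whole domain.
Recall ∫₀^∞ x^m e^(−x/β) dx = m!·β^(m+1), with χ = A·e^(−|x|/d), the integral evaluates to A²·[d].
Hence A² = 1/[d].
With d = 3.88: A² = 0.2577 and A = 0.5077.

A ≈ 0.508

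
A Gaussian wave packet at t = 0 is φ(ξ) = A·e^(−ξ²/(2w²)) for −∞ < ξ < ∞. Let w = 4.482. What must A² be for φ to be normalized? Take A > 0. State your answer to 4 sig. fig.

A^2 ≈ 0.1259

Normalization requires ∫|φ|² dξ = 1, integrated from −∞ to ∞.
Differentiating ∫e^(−αξ²) dξ = √(π/α) under α to get the higher moments, with φ = A·e^(−ξ²/(2w²)), the integral evaluates to A²·[√(π)·w].
So A² = (√(π)·w)^(−1).
Plugging in w = 4.482 yields A = 0.35479.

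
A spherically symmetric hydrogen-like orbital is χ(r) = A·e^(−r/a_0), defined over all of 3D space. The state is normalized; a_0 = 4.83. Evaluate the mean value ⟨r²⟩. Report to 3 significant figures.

⟨r^2⟩ ≈ 70.0

The expectation value is the |χ|²-weighted average of r^2: ∫ r^2|χ|² 4πr² dr.
Since the A² factors cancel between numerator and denominator, ⟨r²⟩ = 3·a_0^2.
Putting a_0 = 4.83 gives 69.99.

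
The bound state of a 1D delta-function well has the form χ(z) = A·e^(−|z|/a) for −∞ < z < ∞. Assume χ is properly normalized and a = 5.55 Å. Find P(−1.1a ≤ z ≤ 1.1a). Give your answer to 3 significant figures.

The probability is P = ∫ |χ|² dz over [−1.1a, 1.1a].
With A² fixed by ∫|χ|² = 1, i.e. A² = (a)^(−1), substitute and integrate.
By symmetry take twice the z ≥ 0 contribution in numerator and denominator; the 2's cancel. In terms of u = z/a (A² and the length scale cancel between numerator and denominator), P = [∫_{0}^{1.1} e^(-2·u) du] / [∫_{0}^{∞} e^(-2·u) du].
With ∫ e^(-2·u) du = -e^(-2·u)/2 + C, the region integral is 1/2 - e^(-11/5)/2 and the full one is 1/2.
This works out to P = 0.8892.

P ≈ 0.889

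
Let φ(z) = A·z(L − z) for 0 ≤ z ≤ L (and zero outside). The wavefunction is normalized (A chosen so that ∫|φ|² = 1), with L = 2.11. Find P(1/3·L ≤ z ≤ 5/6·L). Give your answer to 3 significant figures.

|φ|² is the probability density, so P = ∫_{1/3·L}^{5/6·L} |φ|² dz.
The normalization integral ∫|φ|²dz over the whole domain equals L^5/30·A², and A² cancels in the ratio.
In terms of u = z/L (A² and the length scale cancel between numerator and denominator), P = [∫_{1/3}^{5/6} u^2·(1 - u)^2 du] / [∫_{0}^{1} u^2·(1 - u)^2 du].
An antiderivative of u^2·(1 - u)^2 is u^3·(6·u^2 - 15·u + 10)/30; evaluating from 1/3 to 5/6 gives 163/6480, while the full integral is 1/30.
Taking the ratio, P = 163/216.

P ≈ 0.755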